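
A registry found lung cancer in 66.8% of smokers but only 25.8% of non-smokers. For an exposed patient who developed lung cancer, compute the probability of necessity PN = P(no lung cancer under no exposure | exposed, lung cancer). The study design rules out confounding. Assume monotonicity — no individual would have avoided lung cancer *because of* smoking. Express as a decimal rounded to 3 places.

PN ≈ 0.614

p₁ = 0.668, p₀ = 0.258.
Under exogeneity and monotonicity, PN = (p₁ − p₀) / p₁.
PN = (0.668 − 0.258) / 0.668 = 0.41 / 0.668 ≈ 0.6138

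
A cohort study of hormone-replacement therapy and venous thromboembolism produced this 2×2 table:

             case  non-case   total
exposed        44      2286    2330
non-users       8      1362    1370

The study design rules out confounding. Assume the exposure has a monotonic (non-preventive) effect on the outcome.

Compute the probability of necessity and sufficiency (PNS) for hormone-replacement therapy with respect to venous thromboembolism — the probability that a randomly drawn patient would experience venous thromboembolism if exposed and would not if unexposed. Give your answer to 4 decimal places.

PNS ≈ 0.0130

p₁ = P(outcome | exposed) = 44/2330 = 0.018884
p₀ = P(outcome | unexposed) = 8/1370 = 0.0058394
Under exogeneity and monotonicity, PNS = p₁ − p₀.
PNS = 0.018884 − 0.0058394 = 0.013045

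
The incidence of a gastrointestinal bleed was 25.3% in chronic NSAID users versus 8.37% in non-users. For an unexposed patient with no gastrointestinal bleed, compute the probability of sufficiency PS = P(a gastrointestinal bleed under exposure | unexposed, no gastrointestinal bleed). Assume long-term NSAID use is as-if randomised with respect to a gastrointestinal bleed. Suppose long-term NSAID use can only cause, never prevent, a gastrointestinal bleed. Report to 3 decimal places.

p₁ = 0.253, p₀ = 0.0837.
Under exogeneity and monotonicity, PS = (p₁ − p₀) / (1 − p₀).
PS = (0.253 − 0.0837) / (1 − 0.0837) = 0.1693 / 0.9163 ≈ 0.1848

PS ≈ 0.185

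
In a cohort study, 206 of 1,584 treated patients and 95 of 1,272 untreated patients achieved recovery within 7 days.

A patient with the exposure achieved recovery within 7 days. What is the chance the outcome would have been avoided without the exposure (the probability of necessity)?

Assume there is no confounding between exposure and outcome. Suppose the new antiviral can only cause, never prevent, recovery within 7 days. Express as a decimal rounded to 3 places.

PN ≈ 0.426

p₁ = P(outcome | exposed) = 206/1584 = 0.13005
p₀ = P(outcome | unexposed) = 95/1272 = 0.074686
Under exogeneity and monotonicity, PN = (p₁ − p₀) / p₁.
PN = (0.13005 − 0.074686) / 0.13005 = 0.055365 / 0.13005 ≈ 0.4257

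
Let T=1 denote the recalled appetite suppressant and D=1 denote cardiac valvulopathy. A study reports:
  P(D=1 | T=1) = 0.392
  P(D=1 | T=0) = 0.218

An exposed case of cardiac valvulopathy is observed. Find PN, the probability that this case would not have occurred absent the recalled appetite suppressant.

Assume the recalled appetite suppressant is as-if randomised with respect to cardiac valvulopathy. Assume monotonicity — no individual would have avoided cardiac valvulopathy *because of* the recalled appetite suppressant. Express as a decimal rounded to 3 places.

Let p₁ = 0.392, p₀ = 0.218.
Under exogeneity and monotonicity, PN = (p₁ − p₀) / p₁.
PN = (0.392 − 0.218) / 0.392 = 0.174 / 0.392 ≈ 0.4439

PN ≈ 0.444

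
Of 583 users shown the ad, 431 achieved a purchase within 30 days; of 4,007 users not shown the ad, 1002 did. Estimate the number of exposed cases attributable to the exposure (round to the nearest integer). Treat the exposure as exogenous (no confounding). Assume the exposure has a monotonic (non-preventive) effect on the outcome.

p₁ = P(outcome | exposed) = 431/583 = 0.73928
p₀ = P(outcome | unexposed) = 1002/4007 = 0.25006
PN = (p₁ − p₀)/p₁ = (0.73928 − 0.25006) / 0.73928 ≈ 0.66175.
Attributable cases ≈ PN × (exposed cases) = 0.66175 × 431 ≈ 285.21.

about 285 cases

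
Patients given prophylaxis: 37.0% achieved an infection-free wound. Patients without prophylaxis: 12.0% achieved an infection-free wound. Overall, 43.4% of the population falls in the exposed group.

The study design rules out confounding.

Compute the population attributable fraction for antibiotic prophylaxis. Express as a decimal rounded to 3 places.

PAF ≈ 0.475

p₁ = 0.37, p₀ = 0.12.
Overall risk P(Y=1) = π·p₁ + (1−π)·p₀ = 0.434×0.37 + 0.566×0.12 = 0.2285.
Under exogeneity, PAF = [P(Y=1) − p₀] / P(Y=1).
PAF = (0.2285 − 0.12) / 0.2285 ≈ 0.4748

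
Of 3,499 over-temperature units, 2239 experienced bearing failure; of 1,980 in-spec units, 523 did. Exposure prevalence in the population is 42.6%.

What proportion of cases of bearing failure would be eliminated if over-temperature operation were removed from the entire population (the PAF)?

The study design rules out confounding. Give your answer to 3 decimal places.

p₁ = P(outcome | exposed) = 2239/3499 = 0.6399
p₀ = P(outcome | unexposed) = 523/1980 = 0.26414
Overall risk P(Y=1) = π·p₁ + (1−π)·p₀ = 0.426×0.6399 + 0.574×0.26414 = 0.42421.
Under exogeneity, PAF = [P(Y=1) − p₀] / P(Y=1).
PAF = (0.42421 − 0.26414) / 0.42421 ≈ 0.3773

PAF ≈ 0.377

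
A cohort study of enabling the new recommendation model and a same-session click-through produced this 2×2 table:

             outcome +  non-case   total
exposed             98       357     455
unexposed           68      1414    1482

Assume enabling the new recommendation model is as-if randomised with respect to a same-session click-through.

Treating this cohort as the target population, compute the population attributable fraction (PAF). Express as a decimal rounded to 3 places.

PAF ≈ 0.465

p₁ = P(outcome | exposed) = 98/455 = 0.21538
p₀ = P(outcome | unexposed) = 68/1482 = 0.045884
Exposure prevalence π = 455/1937 = 0.2349; overall risk P(Y=1) = 0.0857.
Under exogeneity, PAF = [P(Y=1) − p₀]/P(Y=1).
PAF = (0.0857 − 0.045884) / 0.0857 ≈ 0.4646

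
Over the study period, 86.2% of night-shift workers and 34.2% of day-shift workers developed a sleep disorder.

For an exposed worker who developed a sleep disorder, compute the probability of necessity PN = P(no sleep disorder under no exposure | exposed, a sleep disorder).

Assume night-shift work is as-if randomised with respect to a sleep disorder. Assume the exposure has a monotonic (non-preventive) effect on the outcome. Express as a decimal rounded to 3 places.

p₁ = 0.862, p₀ = 0.342.
Under exogeneity and monotonicity, PN = (p₁ − p₀) / p₁.
PN = (0.862 − 0.342) / 0.862 = 0.52 / 0.862 ≈ 0.6032

PN ≈ 0.603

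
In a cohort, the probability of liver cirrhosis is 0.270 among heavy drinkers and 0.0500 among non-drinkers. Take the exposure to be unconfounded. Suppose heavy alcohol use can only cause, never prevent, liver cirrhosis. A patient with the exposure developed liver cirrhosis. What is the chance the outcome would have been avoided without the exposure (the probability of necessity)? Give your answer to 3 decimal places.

PN ≈ 0.815

Let p₁ = 0.27, p₀ = 0.05.
Under exogeneity and monotonicity, PN = (p₁ − p₀) / p₁.
PN = (0.27 − 0.05) / 0.27 = 0.22 / 0.27 ≈ 0.8148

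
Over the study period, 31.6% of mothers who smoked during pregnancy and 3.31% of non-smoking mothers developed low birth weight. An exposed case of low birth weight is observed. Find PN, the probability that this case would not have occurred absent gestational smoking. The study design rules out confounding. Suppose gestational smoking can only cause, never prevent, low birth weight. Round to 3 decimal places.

p₁ = 0.316, p₀ = 0.0331.
Under exogeneity and monotonicity, PN = (p₁ − p₀) / p₁.
PN = (0.316 − 0.0331) / 0.316 = 0.2829 / 0.316 ≈ 0.8953

PN ≈ 0.895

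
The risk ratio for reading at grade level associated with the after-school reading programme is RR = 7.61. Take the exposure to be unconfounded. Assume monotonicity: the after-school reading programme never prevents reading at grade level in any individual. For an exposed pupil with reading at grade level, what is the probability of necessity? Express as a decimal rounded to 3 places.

Under exogeneity and monotonicity, PN = (RR − 1) / RR = 1 − 1/RR.
PN = (7.61 − 1) / 7.61 = 6.61 / 7.61 ≈ 0.8686

PN ≈ 0.869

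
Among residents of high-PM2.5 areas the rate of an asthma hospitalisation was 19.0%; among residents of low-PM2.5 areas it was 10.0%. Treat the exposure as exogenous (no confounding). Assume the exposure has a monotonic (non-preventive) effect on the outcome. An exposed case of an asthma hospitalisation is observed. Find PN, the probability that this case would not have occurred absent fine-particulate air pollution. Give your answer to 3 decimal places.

p₁ = 0.19, p₀ = 0.1.
Under exogeneity and monotonicity, PN = (p₁ − p₀) / p₁.
PN = (0.19 − 0.1) / 0.19 = 0.09 / 0.19 ≈ 0.4737

PN ≈ 0.474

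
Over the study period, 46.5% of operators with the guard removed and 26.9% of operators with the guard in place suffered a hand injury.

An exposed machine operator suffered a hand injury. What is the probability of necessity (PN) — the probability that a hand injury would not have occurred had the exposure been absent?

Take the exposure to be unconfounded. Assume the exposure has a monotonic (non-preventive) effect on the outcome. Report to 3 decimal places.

PN ≈ 0.422

p₁ = 0.465, p₀ = 0.269.
Under exogeneity and monotonicity, PN = (p₁ − p₀) / p₁.
PN = (0.465 − 0.269) / 0.465 = 0.196 / 0.465 ≈ 0.4215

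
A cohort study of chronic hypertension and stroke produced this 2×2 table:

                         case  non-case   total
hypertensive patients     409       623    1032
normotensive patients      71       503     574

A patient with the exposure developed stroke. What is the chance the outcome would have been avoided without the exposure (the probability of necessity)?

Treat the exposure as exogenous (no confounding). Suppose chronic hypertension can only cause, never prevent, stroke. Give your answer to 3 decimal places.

p₁ = P(outcome | exposed) = 409/1032 = 0.39632
p₀ = P(outcome | unexposed) = 71/574 = 0.12369
Under exogeneity and monotonicity, PN = (p₁ − p₀) / p₁.
PN = (0.39632 − 0.12369) / 0.39632 = 0.27262 / 0.39632 ≈ 0.6879

PN ≈ 0.688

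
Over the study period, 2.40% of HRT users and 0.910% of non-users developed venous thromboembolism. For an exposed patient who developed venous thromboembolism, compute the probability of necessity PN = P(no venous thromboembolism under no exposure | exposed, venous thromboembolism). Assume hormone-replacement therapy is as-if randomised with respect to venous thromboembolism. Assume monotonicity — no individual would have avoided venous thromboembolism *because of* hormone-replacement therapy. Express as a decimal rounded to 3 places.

PN ≈ 0.621

p₁ = 0.024, p₀ = 0.0091.
Under exogeneity and monotonicity, PN = (p₁ − p₀) / p₁.
PN = (0.024 − 0.0091) / 0.024 = 0.0149 / 0.024 ≈ 0.6208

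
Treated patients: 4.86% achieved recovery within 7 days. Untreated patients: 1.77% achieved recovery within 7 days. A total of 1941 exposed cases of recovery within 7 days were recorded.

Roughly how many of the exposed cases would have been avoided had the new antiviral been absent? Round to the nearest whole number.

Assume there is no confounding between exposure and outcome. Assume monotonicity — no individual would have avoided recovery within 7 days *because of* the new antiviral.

about 1234 cases

p₁ = 0.0486, p₀ = 0.0177.
PN = (p₁ − p₀)/p₁ = (0.0486 − 0.0177) / 0.0486 ≈ 0.63580.
Attributable cases ≈ PN × (exposed cases) = 0.63580 × 1941 ≈ 1234.09.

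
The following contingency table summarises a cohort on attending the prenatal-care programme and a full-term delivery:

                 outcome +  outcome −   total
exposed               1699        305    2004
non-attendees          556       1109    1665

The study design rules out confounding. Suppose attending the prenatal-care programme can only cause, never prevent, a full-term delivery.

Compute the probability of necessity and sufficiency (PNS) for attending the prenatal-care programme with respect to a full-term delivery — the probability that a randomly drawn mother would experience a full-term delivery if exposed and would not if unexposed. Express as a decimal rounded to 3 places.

PNS ≈ 0.514

p₁ = P(outcome | exposed) = 1699/2004 = 0.8478
p₀ = P(outcome | unexposed) = 556/1665 = 0.33393
Under exogeneity and monotonicity, PNS = p₁ − p₀.
PNS = 0.8478 − 0.33393 = 0.51387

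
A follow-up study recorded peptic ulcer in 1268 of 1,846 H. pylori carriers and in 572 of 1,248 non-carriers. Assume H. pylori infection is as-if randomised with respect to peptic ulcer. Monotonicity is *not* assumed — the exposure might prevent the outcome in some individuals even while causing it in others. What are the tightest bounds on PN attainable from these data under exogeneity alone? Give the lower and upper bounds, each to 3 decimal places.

p₁ = P(outcome | exposed) = 1268/1846 = 0.68689
p₀ = P(outcome | unexposed) = 572/1248 = 0.45833
Under exogeneity alone the bounds on PN are max{0,(p₁−p₀)/p₁} ≤ PN ≤ min{1,(1−p₀)/p₁}.
  lower = (p₁ − p₀)/p₁ = 0.22856 / 0.68689 ≈ 0.3327
  upper = min{1, (1 − p₀)/p₁} = 0.54167 / 0.68689 ≈ 0.7886

0.333 ≤ PN ≤ 0.789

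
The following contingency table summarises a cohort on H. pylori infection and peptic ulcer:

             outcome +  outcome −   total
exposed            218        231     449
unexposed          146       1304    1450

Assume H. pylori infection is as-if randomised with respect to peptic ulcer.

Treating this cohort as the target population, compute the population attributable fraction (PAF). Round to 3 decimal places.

p₁ = P(outcome | exposed) = 218/449 = 0.48552
p₀ = P(outcome | unexposed) = 146/1450 = 0.10069
Exposure prevalence π = 449/1899 = 0.23644; overall risk P(Y=1) = 0.19168.
Under exogeneity, PAF = [P(Y=1) − p₀]/P(Y=1).
PAF = (0.19168 − 0.10069) / 0.19168 ≈ 0.4747

PAF ≈ 0.475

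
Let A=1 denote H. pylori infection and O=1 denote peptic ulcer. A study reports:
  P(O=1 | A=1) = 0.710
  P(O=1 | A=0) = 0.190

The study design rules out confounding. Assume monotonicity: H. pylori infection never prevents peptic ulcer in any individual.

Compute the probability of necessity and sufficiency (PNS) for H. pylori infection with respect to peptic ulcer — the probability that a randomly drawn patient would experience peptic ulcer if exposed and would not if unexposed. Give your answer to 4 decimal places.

Let p₁ = 0.71, p₀ = 0.19.
Under exogeneity and monotonicity, PNS = p₁ − p₀.
PNS = 0.71 − 0.19 = 0.52

PNS ≈ 0.5200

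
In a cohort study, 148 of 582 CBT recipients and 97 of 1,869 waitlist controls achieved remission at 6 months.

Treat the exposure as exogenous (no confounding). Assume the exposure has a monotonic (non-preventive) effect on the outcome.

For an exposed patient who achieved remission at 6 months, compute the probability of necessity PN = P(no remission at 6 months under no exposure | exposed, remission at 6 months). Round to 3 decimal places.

PN ≈ 0.796

p₁ = P(outcome | exposed) = 148/582 = 0.2543
p₀ = P(outcome | unexposed) = 97/1869 = 0.051899
Under exogeneity and monotonicity, PN = (p₁ − p₀) / p₁.
PN = (0.2543 − 0.051899) / 0.2543 = 0.2024 / 0.2543 ≈ 0.7959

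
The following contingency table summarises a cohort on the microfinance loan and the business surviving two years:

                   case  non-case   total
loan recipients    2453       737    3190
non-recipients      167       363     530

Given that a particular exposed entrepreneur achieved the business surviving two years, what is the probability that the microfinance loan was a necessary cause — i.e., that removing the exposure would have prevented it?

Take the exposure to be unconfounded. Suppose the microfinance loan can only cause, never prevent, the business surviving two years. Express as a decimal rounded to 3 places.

p₁ = P(outcome | exposed) = 2453/3190 = 0.76897
p₀ = P(outcome | unexposed) = 167/530 = 0.31509
Under exogeneity and monotonicity, PN = (p₁ − p₀) / p₁.
PN = (0.76897 − 0.31509) / 0.76897 = 0.45387 / 0.76897 ≈ 0.5902

PN ≈ 0.590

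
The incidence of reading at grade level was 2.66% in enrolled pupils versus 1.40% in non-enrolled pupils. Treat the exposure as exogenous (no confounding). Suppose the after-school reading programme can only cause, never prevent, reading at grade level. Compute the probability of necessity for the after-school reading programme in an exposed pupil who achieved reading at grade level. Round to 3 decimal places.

p₁ = 0.0266, p₀ = 0.014.
Under exogeneity and monotonicity, PN = (p₁ − p₀) / p₁.
PN = (0.0266 − 0.014) / 0.0266 = 0.0126 / 0.0266 ≈ 0.4737

PN ≈ 0.474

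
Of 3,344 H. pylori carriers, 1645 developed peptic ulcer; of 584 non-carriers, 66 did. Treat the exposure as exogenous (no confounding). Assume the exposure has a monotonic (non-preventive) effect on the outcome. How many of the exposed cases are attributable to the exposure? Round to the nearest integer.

p₁ = P(outcome | exposed) = 1645/3344 = 0.49193
p₀ = P(outcome | unexposed) = 66/584 = 0.11301
PN = (p₁ − p₀)/p₁ = (0.49193 − 0.11301) / 0.49193 ≈ 0.77026.
Attributable cases ≈ PN × (exposed cases) = 0.77026 × 1645 ≈ 1267.08.

about 1267 cases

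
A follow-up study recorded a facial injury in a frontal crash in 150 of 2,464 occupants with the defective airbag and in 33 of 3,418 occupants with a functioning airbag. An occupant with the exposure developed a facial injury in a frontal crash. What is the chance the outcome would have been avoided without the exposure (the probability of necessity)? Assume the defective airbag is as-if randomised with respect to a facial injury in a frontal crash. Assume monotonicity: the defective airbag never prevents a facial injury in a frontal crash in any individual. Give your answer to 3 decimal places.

p₁ = P(outcome | exposed) = 150/2464 = 0.060877
p₀ = P(outcome | unexposed) = 33/3418 = 0.0096548
Under exogeneity and monotonicity, PN = (p₁ − p₀) / p₁.
PN = (0.060877 − 0.0096548) / 0.060877 = 0.051222 / 0.060877 ≈ 0.8414

PN ≈ 0.841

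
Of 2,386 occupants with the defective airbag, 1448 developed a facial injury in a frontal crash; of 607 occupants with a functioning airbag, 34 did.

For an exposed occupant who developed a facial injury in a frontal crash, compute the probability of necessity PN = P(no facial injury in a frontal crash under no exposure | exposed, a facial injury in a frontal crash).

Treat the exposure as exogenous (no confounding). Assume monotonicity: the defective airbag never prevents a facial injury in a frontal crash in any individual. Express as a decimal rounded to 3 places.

PN ≈ 0.908

p₁ = P(outcome | exposed) = 1448/2386 = 0.60687
p₀ = P(outcome | unexposed) = 34/607 = 0.056013
Under exogeneity and monotonicity, PN = (p₁ − p₀) / p₁.
PN = (0.60687 − 0.056013) / 0.60687 = 0.55086 / 0.60687 ≈ 0.9077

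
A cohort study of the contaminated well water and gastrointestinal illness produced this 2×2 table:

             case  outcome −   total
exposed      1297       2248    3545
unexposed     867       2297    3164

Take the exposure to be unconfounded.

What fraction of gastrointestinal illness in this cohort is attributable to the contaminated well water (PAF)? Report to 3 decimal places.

PAF ≈ 0.150

p₁ = P(outcome | exposed) = 1297/3545 = 0.36587
p₀ = P(outcome | unexposed) = 867/3164 = 0.27402
Exposure prevalence π = 3545/6709 = 0.52839; overall risk P(Y=1) = 0.32255.
Under exogeneity, PAF = [P(Y=1) − p₀]/P(Y=1).
PAF = (0.32255 − 0.27402) / 0.32255 ≈ 0.1505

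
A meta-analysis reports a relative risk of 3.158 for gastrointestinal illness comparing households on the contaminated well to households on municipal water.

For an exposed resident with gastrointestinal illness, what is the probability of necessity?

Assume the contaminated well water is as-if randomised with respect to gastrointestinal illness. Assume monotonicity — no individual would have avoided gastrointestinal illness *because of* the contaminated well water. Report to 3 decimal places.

PN ≈ 0.683

Under exogeneity and monotonicity, PN = (RR − 1) / RR = 1 − 1/RR.
PN = (3.158 − 1) / 3.158 = 2.158 / 3.158 ≈ 0.6833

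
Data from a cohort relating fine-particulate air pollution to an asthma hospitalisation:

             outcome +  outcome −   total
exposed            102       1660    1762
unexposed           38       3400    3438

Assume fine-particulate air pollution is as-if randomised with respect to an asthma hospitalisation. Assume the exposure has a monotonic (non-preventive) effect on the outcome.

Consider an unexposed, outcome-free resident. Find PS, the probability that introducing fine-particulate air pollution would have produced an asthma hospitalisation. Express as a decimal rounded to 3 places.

p₁ = P(outcome | exposed) = 102/1762 = 0.057889
p₀ = P(outcome | unexposed) = 38/3438 = 0.011053
Under exogeneity and monotonicity, PS = (p₁ − p₀) / (1 − p₀).
PS = (0.057889 − 0.011053) / (1 − 0.011053) = 0.046836 / 0.98895 ≈ 0.0474

PS ≈ 0.047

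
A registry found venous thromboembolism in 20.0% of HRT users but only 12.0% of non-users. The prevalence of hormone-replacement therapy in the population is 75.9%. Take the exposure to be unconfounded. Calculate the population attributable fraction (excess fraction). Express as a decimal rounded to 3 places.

PAF ≈ 0.336

p₁ = 0.2, p₀ = 0.12.
Overall risk P(Y=1) = π·p₁ + (1−π)·p₀ = 0.759×0.2 + 0.241×0.12 = 0.18072.
Under exogeneity, PAF = [P(Y=1) − p₀] / P(Y=1).
PAF = (0.18072 − 0.12) / 0.18072 ≈ 0.3360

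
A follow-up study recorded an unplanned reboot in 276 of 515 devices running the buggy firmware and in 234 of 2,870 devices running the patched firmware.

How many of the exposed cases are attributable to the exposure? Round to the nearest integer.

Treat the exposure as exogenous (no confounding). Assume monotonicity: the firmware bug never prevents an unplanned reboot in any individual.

p₁ = P(outcome | exposed) = 276/515 = 0.53592
p₀ = P(outcome | unexposed) = 234/2870 = 0.081533
PN = (p₁ − p₀)/p₁ = (0.53592 − 0.081533) / 0.53592 ≈ 0.84786.
Attributable cases ≈ PN × (exposed cases) = 0.84786 × 276 ≈ 234.01.

about 234 cases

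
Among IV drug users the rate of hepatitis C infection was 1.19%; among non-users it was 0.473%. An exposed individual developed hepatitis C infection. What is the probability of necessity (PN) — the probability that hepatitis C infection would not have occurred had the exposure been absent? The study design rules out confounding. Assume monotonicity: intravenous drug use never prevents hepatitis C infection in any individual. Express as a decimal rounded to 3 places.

p₁ = 0.0119, p₀ = 0.00473.
Under exogeneity and monotonicity, PN = (p₁ − p₀) / p₁.
PN = (0.0119 − 0.00473) / 0.0119 = 0.00717 / 0.0119 ≈ 0.6025

PN ≈ 0.603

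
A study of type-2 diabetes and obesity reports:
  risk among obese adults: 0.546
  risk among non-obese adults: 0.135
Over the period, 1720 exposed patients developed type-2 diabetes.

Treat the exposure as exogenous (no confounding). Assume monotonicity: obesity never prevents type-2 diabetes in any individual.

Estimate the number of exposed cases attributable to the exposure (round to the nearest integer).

Let p₁ = 0.546, p₀ = 0.135.
PN = (p₁ − p₀)/p₁ = (0.546 − 0.135) / 0.546 ≈ 0.75275.
Attributable cases ≈ PN × (exposed cases) = 0.75275 × 1720 ≈ 1294.73.

about 1295 cases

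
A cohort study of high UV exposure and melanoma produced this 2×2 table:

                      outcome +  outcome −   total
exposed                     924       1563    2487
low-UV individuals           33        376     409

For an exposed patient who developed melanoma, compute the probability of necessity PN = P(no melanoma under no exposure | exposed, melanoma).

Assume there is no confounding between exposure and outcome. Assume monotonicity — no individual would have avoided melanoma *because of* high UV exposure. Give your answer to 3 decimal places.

PN ≈ 0.783

p₁ = P(outcome | exposed) = 924/2487 = 0.37153
p₀ = P(outcome | unexposed) = 33/409 = 0.080685
Under exogeneity and monotonicity, PN = (p₁ − p₀)/p₁.
PN = (0.37153 − 0.080685) / 0.37153 ≈ 0.7828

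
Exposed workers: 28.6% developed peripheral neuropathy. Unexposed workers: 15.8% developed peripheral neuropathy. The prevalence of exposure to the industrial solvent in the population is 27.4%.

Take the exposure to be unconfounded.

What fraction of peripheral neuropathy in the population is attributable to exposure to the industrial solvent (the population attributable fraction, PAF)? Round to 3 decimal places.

p₁ = 0.286, p₀ = 0.158.
Overall risk P(Y=1) = π·p₁ + (1−π)·p₀ = 0.274×0.286 + 0.726×0.158 = 0.19307.
Under exogeneity, PAF = [P(Y=1) − p₀] / P(Y=1).
PAF = (0.19307 − 0.158) / 0.19307 ≈ 0.1817

PAF ≈ 0.182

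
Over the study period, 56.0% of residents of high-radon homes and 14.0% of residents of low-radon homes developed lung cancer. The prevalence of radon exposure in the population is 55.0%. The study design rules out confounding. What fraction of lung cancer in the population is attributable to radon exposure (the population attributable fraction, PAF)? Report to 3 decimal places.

p₁ = 0.56, p₀ = 0.14.
Overall risk P(Y=1) = π·p₁ + (1−π)·p₀ = 0.55×0.56 + 0.45×0.14 = 0.371.
Under exogeneity, PAF = [P(Y=1) − p₀] / P(Y=1).
PAF = (0.371 − 0.14) / 0.371 ≈ 0.6226

PAF ≈ 0.623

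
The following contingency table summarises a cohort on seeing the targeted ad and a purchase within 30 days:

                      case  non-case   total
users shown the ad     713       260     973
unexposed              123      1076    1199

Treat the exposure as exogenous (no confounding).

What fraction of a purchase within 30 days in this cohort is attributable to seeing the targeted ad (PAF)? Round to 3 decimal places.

p₁ = P(outcome | exposed) = 713/973 = 0.73279
p₀ = P(outcome | unexposed) = 123/1199 = 0.10259
Exposure prevalence π = 973/2172 = 0.44797; overall risk P(Y=1) = 0.3849.
Under exogeneity, PAF = [P(Y=1) − p₀]/P(Y=1).
PAF = (0.3849 − 0.10259) / 0.3849 ≈ 0.7335

PAF ≈ 0.733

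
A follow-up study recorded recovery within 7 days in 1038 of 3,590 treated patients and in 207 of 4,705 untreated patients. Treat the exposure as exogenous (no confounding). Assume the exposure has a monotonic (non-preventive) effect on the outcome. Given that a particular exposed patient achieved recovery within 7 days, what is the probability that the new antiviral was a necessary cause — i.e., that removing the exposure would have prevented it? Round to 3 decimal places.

PN ≈ 0.848

p₁ = P(outcome | exposed) = 1038/3590 = 0.28914
p₀ = P(outcome | unexposed) = 207/4705 = 0.043996
Under exogeneity and monotonicity, PN = (p₁ − p₀) / p₁.
PN = (0.28914 − 0.043996) / 0.28914 = 0.24514 / 0.28914 ≈ 0.8478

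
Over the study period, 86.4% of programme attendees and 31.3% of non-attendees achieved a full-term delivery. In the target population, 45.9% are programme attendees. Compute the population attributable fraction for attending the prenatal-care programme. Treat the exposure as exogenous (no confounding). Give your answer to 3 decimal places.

PAF ≈ 0.447

p₁ = 0.864, p₀ = 0.313.
Overall risk P(Y=1) = π·p₁ + (1−π)·p₀ = 0.459×0.864 + 0.541×0.313 = 0.56591.
Under exogeneity, PAF = [P(Y=1) − p₀] / P(Y=1).
PAF = (0.56591 − 0.313) / 0.56591 ≈ 0.4469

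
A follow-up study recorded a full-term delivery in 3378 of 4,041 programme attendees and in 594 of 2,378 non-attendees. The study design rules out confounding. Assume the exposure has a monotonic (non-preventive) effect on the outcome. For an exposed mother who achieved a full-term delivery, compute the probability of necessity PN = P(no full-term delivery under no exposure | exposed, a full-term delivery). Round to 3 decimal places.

PN ≈ 0.701

p₁ = P(outcome | exposed) = 3378/4041 = 0.83593
p₀ = P(outcome | unexposed) = 594/2378 = 0.24979
Under exogeneity and monotonicity, PN = (p₁ − p₀) / p₁.
PN = (0.83593 − 0.24979) / 0.83593 = 0.58614 / 0.83593 ≈ 0.7012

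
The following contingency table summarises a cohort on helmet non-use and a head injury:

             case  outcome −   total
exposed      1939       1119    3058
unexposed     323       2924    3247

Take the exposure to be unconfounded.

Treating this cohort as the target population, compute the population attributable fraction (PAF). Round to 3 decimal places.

PAF ≈ 0.723

p₁ = P(outcome | exposed) = 1939/3058 = 0.63407
p₀ = P(outcome | unexposed) = 323/3247 = 0.099476
Exposure prevalence π = 3058/6305 = 0.48501; overall risk P(Y=1) = 0.35876.
Under exogeneity, PAF = [P(Y=1) − p₀]/P(Y=1).
PAF = (0.35876 − 0.099476) / 0.35876 ≈ 0.7227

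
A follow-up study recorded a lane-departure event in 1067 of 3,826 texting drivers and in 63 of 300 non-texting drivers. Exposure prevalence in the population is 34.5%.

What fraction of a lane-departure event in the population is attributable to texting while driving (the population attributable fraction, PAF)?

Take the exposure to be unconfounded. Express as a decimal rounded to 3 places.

PAF ≈ 0.102

p₁ = P(outcome | exposed) = 1067/3826 = 0.27888
p₀ = P(outcome | unexposed) = 63/300 = 0.21
Overall risk P(Y=1) = π·p₁ + (1−π)·p₀ = 0.345×0.27888 + 0.655×0.21 = 0.23376.
Under exogeneity, PAF = [P(Y=1) − p₀] / P(Y=1).
PAF = (0.23376 − 0.21) / 0.23376 ≈ 0.1017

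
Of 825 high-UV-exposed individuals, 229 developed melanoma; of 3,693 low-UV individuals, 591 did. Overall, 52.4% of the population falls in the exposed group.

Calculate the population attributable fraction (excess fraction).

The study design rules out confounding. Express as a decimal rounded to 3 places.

p₁ = P(outcome | exposed) = 229/825 = 0.27758
p₀ = P(outcome | unexposed) = 591/3693 = 0.16003
Overall risk P(Y=1) = π·p₁ + (1−π)·p₀ = 0.524×0.27758 + 0.476×0.16003 = 0.22163.
Under exogeneity, PAF = [P(Y=1) − p₀] / P(Y=1).
PAF = (0.22163 − 0.16003) / 0.22163 ≈ 0.2779

PAF ≈ 0.278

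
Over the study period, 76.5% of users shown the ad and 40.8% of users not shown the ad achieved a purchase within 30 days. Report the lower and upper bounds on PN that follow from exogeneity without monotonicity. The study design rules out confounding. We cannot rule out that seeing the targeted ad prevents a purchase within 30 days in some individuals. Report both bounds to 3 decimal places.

0.467 ≤ PN ≤ 0.774

p₁ = 0.765, p₀ = 0.408.
Under exogeneity alone the bounds on PN are max{0,(p₁−p₀)/p₁} ≤ PN ≤ min{1,(1−p₀)/p₁}.
  lower = (p₁ − p₀)/p₁ = 0.357 / 0.765 ≈ 0.4667
  upper = min{1, (1 − p₀)/p₁} = 0.592 / 0.765 ≈ 0.7739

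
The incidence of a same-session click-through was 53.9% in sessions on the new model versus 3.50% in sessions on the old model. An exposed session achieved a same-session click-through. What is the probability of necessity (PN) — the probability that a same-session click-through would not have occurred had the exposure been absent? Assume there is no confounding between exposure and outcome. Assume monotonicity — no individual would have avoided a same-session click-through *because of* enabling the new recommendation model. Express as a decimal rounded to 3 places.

PN ≈ 0.935

p₁ = 0.539, p₀ = 0.035.
Under exogeneity and monotonicity, PN = (p₁ − p₀) / p₁.
PN = (0.539 − 0.035) / 0.539 = 0.504 / 0.539 ≈ 0.9351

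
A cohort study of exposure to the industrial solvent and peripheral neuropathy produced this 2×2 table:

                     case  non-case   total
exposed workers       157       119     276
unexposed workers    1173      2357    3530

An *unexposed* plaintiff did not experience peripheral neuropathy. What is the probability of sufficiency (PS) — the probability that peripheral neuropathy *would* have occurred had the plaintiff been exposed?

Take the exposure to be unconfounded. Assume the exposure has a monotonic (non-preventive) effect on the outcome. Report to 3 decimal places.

PS ≈ 0.354

p₁ = P(outcome | exposed) = 157/276 = 0.56884
p₀ = P(outcome | unexposed) = 1173/3530 = 0.33229
Under exogeneity and monotonicity, PS = (p₁ − p₀)/(1 − p₀).
PS = (0.56884 − 0.33229) / 0.66771 ≈ 0.3543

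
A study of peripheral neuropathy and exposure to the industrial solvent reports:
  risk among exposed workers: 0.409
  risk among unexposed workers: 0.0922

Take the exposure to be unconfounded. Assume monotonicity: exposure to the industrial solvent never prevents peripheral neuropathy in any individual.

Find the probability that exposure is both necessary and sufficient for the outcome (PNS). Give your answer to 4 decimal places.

PNS ≈ 0.3168

Let p₁ = 0.409, p₀ = 0.0922.
Under exogeneity and monotonicity, PNS = p₁ − p₀.
PNS = 0.409 − 0.0922 = 0.3168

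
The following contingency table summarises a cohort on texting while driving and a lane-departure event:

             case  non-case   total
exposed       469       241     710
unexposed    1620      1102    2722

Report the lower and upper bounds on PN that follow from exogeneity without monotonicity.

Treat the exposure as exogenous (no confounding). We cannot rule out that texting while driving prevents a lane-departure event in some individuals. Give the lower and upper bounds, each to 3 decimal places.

0.099 ≤ PN ≤ 0.613

p₁ = P(outcome | exposed) = 469/710 = 0.66056
p₀ = P(outcome | unexposed) = 1620/2722 = 0.59515
Under exogeneity alone the bounds on PN are max{0,(p₁−p₀)/p₁} ≤ PN ≤ min{1,(1−p₀)/p₁}.
  lower = (p₁ − p₀)/p₁ = 0.065413 / 0.66056 ≈ 0.0990
  upper = min{1, (1 − p₀)/p₁} = 0.40485 / 0.66056 ≈ 0.6129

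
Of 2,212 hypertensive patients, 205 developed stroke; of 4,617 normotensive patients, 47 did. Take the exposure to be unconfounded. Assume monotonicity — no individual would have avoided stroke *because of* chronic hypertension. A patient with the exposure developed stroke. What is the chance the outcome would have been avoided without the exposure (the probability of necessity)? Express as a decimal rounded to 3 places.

PN ≈ 0.890

p₁ = P(outcome | exposed) = 205/2212 = 0.092676
p₀ = P(outcome | unexposed) = 47/4617 = 0.01018
Under exogeneity and monotonicity, PN = (p₁ − p₀) / p₁.
PN = (0.092676 − 0.01018) / 0.092676 = 0.082497 / 0.092676 ≈ 0.8902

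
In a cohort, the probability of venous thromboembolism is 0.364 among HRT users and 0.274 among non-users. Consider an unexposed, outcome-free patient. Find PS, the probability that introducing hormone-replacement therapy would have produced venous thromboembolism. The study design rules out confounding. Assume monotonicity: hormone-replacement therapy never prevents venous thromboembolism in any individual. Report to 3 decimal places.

Let p₁ = 0.364, p₀ = 0.274.
Under exogeneity and monotonicity, PS = (p₁ − p₀) / (1 − p₀).
PS = (0.364 − 0.274) / (1 − 0.274) = 0.09 / 0.726 ≈ 0.1240

PS ≈ 0.124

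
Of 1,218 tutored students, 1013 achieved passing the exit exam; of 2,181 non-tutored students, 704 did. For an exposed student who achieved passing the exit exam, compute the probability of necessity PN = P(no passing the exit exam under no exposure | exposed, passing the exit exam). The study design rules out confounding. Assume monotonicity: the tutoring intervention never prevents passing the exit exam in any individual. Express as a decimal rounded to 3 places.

p₁ = P(outcome | exposed) = 1013/1218 = 0.83169
p₀ = P(outcome | unexposed) = 704/2181 = 0.32279
Under exogeneity and monotonicity, PN = (p₁ − p₀) / p₁.
PN = (0.83169 − 0.32279) / 0.83169 = 0.5089 / 0.83169 ≈ 0.6119

PN ≈ 0.612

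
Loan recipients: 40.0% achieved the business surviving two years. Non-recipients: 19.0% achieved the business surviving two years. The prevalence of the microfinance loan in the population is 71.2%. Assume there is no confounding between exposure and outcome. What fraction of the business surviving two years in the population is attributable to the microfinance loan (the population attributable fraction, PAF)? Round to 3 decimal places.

p₁ = 0.4, p₀ = 0.19.
Overall risk P(Y=1) = π·p₁ + (1−π)·p₀ = 0.712×0.4 + 0.288×0.19 = 0.33952.
Under exogeneity, PAF = [P(Y=1) − p₀] / P(Y=1).
PAF = (0.33952 − 0.19) / 0.33952 ≈ 0.4404

PAF ≈ 0.440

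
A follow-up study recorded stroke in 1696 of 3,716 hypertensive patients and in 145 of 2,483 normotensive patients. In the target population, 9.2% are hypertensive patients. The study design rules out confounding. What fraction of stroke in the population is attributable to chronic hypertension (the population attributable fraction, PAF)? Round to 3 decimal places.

p₁ = P(outcome | exposed) = 1696/3716 = 0.4564
p₀ = P(outcome | unexposed) = 145/2483 = 0.058397
Overall risk P(Y=1) = π·p₁ + (1−π)·p₀ = 0.092×0.4564 + 0.908×0.058397 = 0.095014.
Under exogeneity, PAF = [P(Y=1) − p₀] / P(Y=1).
PAF = (0.095014 − 0.058397) / 0.095014 ≈ 0.3854

PAF ≈ 0.385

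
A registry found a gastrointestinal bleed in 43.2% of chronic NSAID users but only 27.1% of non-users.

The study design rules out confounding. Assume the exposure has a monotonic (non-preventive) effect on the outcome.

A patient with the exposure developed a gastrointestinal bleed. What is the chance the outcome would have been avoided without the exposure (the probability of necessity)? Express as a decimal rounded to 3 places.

p₁ = 0.432, p₀ = 0.271.
Under exogeneity and monotonicity, PN = (p₁ − p₀) / p₁.
PN = (0.432 − 0.271) / 0.432 = 0.161 / 0.432 ≈ 0.3727

PN ≈ 0.373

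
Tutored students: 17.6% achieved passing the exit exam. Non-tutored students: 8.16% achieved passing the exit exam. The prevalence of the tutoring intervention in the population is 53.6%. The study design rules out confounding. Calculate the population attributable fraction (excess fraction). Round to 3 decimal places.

p₁ = 0.176, p₀ = 0.0816.
Overall risk P(Y=1) = π·p₁ + (1−π)·p₀ = 0.536×0.176 + 0.464×0.0816 = 0.1322.
Under exogeneity, PAF = [P(Y=1) − p₀] / P(Y=1).
PAF = (0.1322 − 0.0816) / 0.1322 ≈ 0.3827

PAF ≈ 0.383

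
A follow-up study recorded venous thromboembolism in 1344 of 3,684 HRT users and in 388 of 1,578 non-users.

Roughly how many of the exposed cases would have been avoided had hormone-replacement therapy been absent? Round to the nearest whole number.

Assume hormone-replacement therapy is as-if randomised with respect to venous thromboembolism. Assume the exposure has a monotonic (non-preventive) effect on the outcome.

about 438 cases

p₁ = P(outcome | exposed) = 1344/3684 = 0.36482
p₀ = P(outcome | unexposed) = 388/1578 = 0.24588
PN = (p₁ − p₀)/p₁ = (0.36482 − 0.24588) / 0.36482 ≈ 0.32602.
Attributable cases ≈ PN × (exposed cases) = 0.32602 × 1344 ≈ 438.17.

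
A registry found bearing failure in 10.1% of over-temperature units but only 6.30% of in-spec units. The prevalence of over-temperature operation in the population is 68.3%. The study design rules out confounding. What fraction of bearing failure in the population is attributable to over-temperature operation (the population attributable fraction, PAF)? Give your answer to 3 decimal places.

p₁ = 0.101, p₀ = 0.063.
Overall risk P(Y=1) = π·p₁ + (1−π)·p₀ = 0.683×0.101 + 0.317×0.063 = 0.088954.
Under exogeneity, PAF = [P(Y=1) − p₀] / P(Y=1).
PAF = (0.088954 − 0.063) / 0.088954 ≈ 0.2918

PAF ≈ 0.292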